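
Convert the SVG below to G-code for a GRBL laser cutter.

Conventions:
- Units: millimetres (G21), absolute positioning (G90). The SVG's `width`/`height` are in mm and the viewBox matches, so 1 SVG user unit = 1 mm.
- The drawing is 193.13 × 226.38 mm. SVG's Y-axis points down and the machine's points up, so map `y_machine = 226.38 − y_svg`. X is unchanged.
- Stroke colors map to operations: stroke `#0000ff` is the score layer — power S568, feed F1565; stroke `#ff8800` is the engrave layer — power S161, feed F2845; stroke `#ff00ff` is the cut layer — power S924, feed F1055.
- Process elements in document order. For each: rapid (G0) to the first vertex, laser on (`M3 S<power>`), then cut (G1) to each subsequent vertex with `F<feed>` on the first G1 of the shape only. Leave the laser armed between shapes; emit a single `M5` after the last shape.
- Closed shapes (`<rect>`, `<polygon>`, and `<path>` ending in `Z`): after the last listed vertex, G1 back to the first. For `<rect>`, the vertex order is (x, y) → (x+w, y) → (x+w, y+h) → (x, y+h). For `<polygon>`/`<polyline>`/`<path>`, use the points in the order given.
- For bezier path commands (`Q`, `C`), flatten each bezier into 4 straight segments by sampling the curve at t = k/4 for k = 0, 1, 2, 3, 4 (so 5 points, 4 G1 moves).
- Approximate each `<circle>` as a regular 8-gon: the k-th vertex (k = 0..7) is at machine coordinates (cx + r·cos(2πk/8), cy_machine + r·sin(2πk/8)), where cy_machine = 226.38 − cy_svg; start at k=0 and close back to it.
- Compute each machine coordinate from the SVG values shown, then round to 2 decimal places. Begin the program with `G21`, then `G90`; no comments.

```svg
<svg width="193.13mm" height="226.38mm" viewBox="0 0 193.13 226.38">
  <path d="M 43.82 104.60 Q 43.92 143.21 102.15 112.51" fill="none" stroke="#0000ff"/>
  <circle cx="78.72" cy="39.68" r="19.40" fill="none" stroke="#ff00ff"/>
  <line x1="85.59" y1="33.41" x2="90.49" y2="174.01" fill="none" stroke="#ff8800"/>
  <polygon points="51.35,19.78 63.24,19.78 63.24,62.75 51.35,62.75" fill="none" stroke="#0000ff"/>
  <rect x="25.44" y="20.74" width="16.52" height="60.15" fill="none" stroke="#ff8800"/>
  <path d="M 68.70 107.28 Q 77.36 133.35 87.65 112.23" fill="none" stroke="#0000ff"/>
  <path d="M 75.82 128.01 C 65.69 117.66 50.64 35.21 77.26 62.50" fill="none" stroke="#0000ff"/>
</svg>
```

viewBox `0 0 193.13 226.38` with mm width/height → 1 unit = 1 mm. Flip: y_m = 226.38 − y_svg.

**Shape 1** — `<path>` quadratic bezier, stroke `#0000ff` → score (S568, F1565). Control points (SVG): P0=(43.82,104.60), P1=(43.92,143.21), P2=(102.15,112.51); sampled at t=k/4. Machine vertices: (43.82,121.78) → (47.50,106.81) → (58.45,100.50) → (76.67,102.85) → (102.15,113.87). Open path.

**Shape 2** — `<circle>` circle, stroke `#ff00ff` → cut (S924, F1055). Machine vertices: (98.12,186.70) → (92.44,200.42) → (78.72,206.10) → (65.00,200.42) → (59.32,186.70) → (65.00,172.98) → (78.72,167.30) → (92.44,172.98) → (98.12,186.70). Closed: final G1 returns to the first vertex.

**Shape 3** — `<line>` line segment, stroke `#ff8800` → engrave (S161, F2845). Machine vertices: (85.59,192.97) → (90.49,52.37). Open path.

**Shape 4** — `<polygon>` rectangle, stroke `#0000ff` → score (S568, F1565). Machine vertices: (51.35,206.60) → (63.24,206.60) → (63.24,163.63) → (51.35,163.63) → (51.35,206.60). Closed: final G1 returns to the first vertex.

**Shape 5** — `<rect>` rectangle, stroke `#ff8800` → engrave (S161, F2845). Machine vertices: (25.44,205.64) → (41.96,205.64) → (41.96,145.49) → (25.44,145.49) → (25.44,205.64). Closed: final G1 returns to the first vertex.

**Shape 6** — `<path>` quadratic bezier, stroke `#0000ff` → score (S568, F1565). Control points (SVG): P0=(68.70,107.28), P1=(77.36,133.35), P2=(87.65,112.23); sampled at t=k/4. Machine vertices: (68.70,119.10) → (73.13,109.01) → (77.77,104.83) → (82.61,106.54) → (87.65,114.15). Open path.

**Shape 7** — `<path>` cubic bezier, stroke `#0000ff` → score (S568, F1565). Control points (SVG): P0=(75.82,128.01), P1=(65.69,117.66), P2=(50.64,35.21), P3=(77.26,62.50); sampled at t=k/4. Machine vertices: (75.82,98.37) → (68.03,116.81) → (62.76,145.24) → (64.38,166.61) → (77.26,163.88). Open path.

G21
G90
G0 X43.82 Y121.78
M3 S568
G1 X47.50 Y106.81 F1565
G1 X58.45 Y100.50
G1 X76.67 Y102.85
G1 X102.15 Y113.87
G0 X98.12 Y186.70
M3 S924
G1 X92.44 Y200.42 F1055
G1 X78.72 Y206.10
G1 X65.00 Y200.42
G1 X59.32 Y186.70
G1 X65.00 Y172.98
G1 X78.72 Y167.30
G1 X92.44 Y172.98
G1 X98.12 Y186.70
G0 X85.59 Y192.97
M3 S161
G1 X90.49 Y52.37 F2845
G0 X51.35 Y206.60
M3 S568
G1 X63.24 Y206.60 F1565
G1 X63.24 Y163.63
G1 X51.35 Y163.63
G1 X51.35 Y206.60
G0 X25.44 Y205.64
M3 S161
G1 X41.96 Y205.64 F2845
G1 X41.96 Y145.49
G1 X25.44 Y145.49
G1 X25.44 Y205.64
G0 X68.70 Y119.10
M3 S568
G1 X73.13 Y109.01 F1565
G1 X77.77 Y104.83
G1 X82.61 Y106.54
G1 X87.65 Y114.15
G0 X75.82 Y98.37
M3 S568
G1 X68.03 Y116.81 F1565
G1 X62.76 Y145.24
G1 X64.38 Y166.61
G1 X77.26 Y163.88
M5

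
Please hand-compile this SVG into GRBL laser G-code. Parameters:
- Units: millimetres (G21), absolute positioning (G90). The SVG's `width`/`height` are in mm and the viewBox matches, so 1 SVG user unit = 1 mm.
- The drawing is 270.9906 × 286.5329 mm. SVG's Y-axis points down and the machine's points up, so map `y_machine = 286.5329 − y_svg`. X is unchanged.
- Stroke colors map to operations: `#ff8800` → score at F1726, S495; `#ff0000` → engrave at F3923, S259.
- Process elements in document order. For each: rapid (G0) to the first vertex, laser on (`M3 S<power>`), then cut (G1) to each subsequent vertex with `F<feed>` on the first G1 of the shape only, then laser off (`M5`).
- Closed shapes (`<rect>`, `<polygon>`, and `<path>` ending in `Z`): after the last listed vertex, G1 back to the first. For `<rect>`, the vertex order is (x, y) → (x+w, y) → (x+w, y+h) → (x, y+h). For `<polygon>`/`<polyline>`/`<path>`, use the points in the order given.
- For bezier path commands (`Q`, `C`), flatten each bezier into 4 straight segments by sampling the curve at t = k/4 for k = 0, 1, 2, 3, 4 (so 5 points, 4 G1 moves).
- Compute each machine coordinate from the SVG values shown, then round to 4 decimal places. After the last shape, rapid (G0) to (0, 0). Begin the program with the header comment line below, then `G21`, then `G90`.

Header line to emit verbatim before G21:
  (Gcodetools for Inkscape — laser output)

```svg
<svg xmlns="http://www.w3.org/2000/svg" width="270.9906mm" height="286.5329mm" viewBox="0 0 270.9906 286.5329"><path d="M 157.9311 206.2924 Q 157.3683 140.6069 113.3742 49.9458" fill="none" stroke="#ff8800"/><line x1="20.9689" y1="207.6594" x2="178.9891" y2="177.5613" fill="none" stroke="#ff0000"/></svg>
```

(Gcodetools for Inkscape — laser output)
G21
G90
G0 X157.9311 Y80.2405
M3 S495
G1 X154.9352 Y114.6442 F1726
G1 X146.5105 Y152.1699
G1 X132.6568 Y192.8175
G1 X113.3742 Y236.5871
M5
G0 X20.9689 Y78.8735
M3 S259
G1 X178.9891 Y108.9716 F3923
M5
G0 X0.0000 Y0.0000

viewBox `0 0 270.9906 286.5329` with mm width/height → 1 unit = 1 mm. Flip: y_m = 286.5329 − y_svg.

**Shape 1** — `<path>` quadratic bezier, stroke `#ff8800` → score (S495, F1726). Control points (SVG): P0=(157.9311,206.2924), P1=(157.3683,140.6069), P2=(113.3742,49.9458); sampled at t=k/4. Machine vertices: (157.9311,80.2405) → (154.9352,114.6442) → (146.5105,152.1699) → (132.6568,192.8175) → (113.3742,236.5871). Open path.

**Shape 2** — `<line>` line segment, stroke `#ff0000` → engrave (S259, F3923). Machine vertices: (20.9689,78.8735) → (178.9891,108.9716). Open path.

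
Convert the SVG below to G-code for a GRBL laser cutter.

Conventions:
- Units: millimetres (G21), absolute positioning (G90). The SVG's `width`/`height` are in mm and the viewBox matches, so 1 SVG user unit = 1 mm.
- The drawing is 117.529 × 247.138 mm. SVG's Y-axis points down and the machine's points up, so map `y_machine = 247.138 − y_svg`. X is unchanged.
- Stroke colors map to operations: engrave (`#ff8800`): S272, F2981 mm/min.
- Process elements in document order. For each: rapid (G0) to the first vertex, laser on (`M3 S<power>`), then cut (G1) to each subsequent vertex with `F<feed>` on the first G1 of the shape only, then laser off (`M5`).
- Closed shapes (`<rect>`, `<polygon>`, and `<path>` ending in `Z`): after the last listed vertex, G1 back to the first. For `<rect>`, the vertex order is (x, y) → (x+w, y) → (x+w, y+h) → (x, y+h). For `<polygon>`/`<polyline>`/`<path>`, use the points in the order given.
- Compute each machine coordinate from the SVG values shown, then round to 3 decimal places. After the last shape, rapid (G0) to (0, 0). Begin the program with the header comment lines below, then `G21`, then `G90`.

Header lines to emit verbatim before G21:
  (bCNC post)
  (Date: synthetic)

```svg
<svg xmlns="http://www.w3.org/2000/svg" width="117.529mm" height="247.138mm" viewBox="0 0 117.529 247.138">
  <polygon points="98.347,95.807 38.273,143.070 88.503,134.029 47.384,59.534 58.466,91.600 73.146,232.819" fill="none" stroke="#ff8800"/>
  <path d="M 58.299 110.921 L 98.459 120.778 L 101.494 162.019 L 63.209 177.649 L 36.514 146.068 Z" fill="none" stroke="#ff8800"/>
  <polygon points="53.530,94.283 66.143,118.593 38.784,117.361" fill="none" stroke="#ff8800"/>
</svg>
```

viewBox `0 0 117.529 247.138` with mm width/height → 1 unit = 1 mm. Flip: y_m = 247.138 − y_svg.

**Shape 1** — `<polygon>` closed polygon, stroke `#ff8800` → engrave (S272, F2981). Machine vertices: (98.347,151.331) → (38.273,104.068) → (88.503,113.109) → (47.384,187.604) → (58.466,155.538) → (73.146,14.319) → (98.347,151.331). Closed: final G1 returns to the first vertex.

**Shape 2** — `<path>` regular polygon, stroke `#ff8800` → engrave (S272, F2981). Machine vertices: (58.299,136.217) → (98.459,126.360) → (101.494,85.119) → (63.209,69.489) → (36.514,101.070) → (58.299,136.217). Closed: final G1 returns to the first vertex.

**Shape 3** — `<polygon>` regular polygon, stroke `#ff8800` → engrave (S272, F2981). Machine vertices: (53.530,152.855) → (66.143,128.545) → (38.784,129.777) → (53.530,152.855). Closed: final G1 returns to the first vertex.

(bCNC post)
(Date: synthetic)
G21
G90
G0 X98.347 Y151.331
M3 S272
G1 X38.273 Y104.068 F2981
G1 X88.503 Y113.109
G1 X47.384 Y187.604
G1 X58.466 Y155.538
G1 X73.146 Y14.319
G1 X98.347 Y151.331
M5
G0 X58.299 Y136.217
M3 S272
G1 X98.459 Y126.360 F2981
G1 X101.494 Y85.119
G1 X63.209 Y69.489
G1 X36.514 Y101.070
G1 X58.299 Y136.217
M5
G0 X53.530 Y152.855
M3 S272
G1 X66.143 Y128.545 F2981
G1 X38.784 Y129.777
G1 X53.530 Y152.855
M5
G0 X0.000 Y0.000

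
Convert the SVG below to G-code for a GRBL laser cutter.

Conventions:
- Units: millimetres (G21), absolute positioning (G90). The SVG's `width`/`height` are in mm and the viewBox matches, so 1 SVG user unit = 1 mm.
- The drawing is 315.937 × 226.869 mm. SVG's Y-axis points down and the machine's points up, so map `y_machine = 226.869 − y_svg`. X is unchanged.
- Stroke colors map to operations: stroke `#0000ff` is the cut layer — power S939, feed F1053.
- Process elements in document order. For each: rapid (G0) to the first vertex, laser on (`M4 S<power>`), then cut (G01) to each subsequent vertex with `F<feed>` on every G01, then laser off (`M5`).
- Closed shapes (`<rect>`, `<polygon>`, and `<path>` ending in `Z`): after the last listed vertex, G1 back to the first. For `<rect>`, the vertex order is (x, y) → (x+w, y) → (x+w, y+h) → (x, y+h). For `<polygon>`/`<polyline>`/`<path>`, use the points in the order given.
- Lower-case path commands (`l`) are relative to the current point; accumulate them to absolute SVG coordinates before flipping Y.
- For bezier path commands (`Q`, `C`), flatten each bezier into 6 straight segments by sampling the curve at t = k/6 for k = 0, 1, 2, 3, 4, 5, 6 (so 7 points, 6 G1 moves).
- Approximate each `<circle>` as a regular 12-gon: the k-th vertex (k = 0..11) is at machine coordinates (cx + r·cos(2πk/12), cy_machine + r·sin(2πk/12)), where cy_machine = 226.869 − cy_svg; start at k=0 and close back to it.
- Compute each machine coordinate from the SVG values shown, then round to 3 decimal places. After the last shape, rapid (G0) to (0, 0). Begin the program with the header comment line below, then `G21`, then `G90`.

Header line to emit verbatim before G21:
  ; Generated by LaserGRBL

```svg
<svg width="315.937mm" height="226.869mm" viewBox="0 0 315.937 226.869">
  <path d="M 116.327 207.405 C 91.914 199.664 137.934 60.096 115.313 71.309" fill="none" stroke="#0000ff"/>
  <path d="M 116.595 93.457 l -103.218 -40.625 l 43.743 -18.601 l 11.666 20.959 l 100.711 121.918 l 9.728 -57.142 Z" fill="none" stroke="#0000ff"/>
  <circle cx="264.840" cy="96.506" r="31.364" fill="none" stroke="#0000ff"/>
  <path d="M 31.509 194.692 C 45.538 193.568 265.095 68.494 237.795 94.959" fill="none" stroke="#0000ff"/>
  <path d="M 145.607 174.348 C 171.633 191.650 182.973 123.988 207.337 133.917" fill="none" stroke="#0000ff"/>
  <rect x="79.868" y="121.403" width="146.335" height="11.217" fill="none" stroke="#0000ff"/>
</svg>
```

Since the viewBox matches the mm dimensions, user units are millimetres directly. The only transform is the Y-flip y_m = 226.869 − y_svg.

Shape 1 is a cubic bezier drawn with `<path>`. Its stroke #0000ff means cut at S939, F1053. After flipping Y the toolpath is (116.327,19.464) → (109.346,33.012) → (110.241,60.680) → (115.148,94.620) → (120.205,126.980) → (121.547,149.910) → (115.313,155.560).

Shape 2 is a closed polygon drawn with `<path>`. Its stroke #0000ff means cut at S939, F1053. After flipping Y the toolpath is (116.595,133.412) → (13.377,174.037) → (57.120,192.638) → (68.786,171.679) → (169.497,49.761) → (179.225,106.903) → (116.595,133.412), returning to the start.

Shape 3 is a circle drawn with `<circle>`. Its stroke #0000ff means cut at S939, F1053. After flipping Y the toolpath is (296.204,130.363) → (292.002,146.045) → (280.522,157.525) → (264.840,161.727) → (249.158,157.525) → (237.678,146.045) → (233.476,130.363) → (237.678,114.681) → (249.158,103.201) → (264.840,98.999) → (280.522,103.201) → (292.002,114.681) → (296.204,130.363), returning to the start.

Shape 4 is a cubic bezier drawn with `<path>`. Its stroke #0000ff means cut at S939, F1053. After flipping Y the toolpath is (31.509,32.177) → (53.556,41.793) → (97.292,64.414) → (150.150,92.389) → (199.564,118.065) → (232.968,133.790) → (237.795,131.910).

Shape 5 is a cubic bezier drawn with `<path>`. Its stroke #0000ff means cut at S939, F1053. After flipping Y the toolpath is (145.607,52.521) → (157.524,50.198) → (167.764,57.520) → (177.095,69.972) → (186.288,83.038) → (196.112,92.203) → (207.337,92.952).

Shape 6 is a rectangle drawn with `<rect>`. Its stroke #0000ff means cut at S939, F1053. After flipping Y the toolpath is (79.868,105.466) → (226.203,105.466) → (226.203,94.249) → (79.868,94.249) → (79.868,105.466), returning to the start.

; Generated by LaserGRBL
G21
G90
G0 X116.327 Y19.464
M4 S939
G01 X109.346 Y33.012 F1053
G01 X110.241 Y60.680 F1053
G01 X115.148 Y94.620 F1053
G01 X120.205 Y126.980 F1053
G01 X121.547 Y149.910 F1053
G01 X115.313 Y155.560 F1053
M5
G0 X116.595 Y133.412
M4 S939
G01 X13.377 Y174.037 F1053
G01 X57.120 Y192.638 F1053
G01 X68.786 Y171.679 F1053
G01 X169.497 Y49.761 F1053
G01 X179.225 Y106.903 F1053
G01 X116.595 Y133.412 F1053
M5
G0 X296.204 Y130.363
M4 S939
G01 X292.002 Y146.045 F1053
G01 X280.522 Y157.525 F1053
G01 X264.840 Y161.727 F1053
G01 X249.158 Y157.525 F1053
G01 X237.678 Y146.045 F1053
G01 X233.476 Y130.363 F1053
G01 X237.678 Y114.681 F1053
G01 X249.158 Y103.201 F1053
G01 X264.840 Y98.999 F1053
G01 X280.522 Y103.201 F1053
G01 X292.002 Y114.681 F1053
G01 X296.204 Y130.363 F1053
M5
G0 X31.509 Y32.177
M4 S939
G01 X53.556 Y41.793 F1053
G01 X97.292 Y64.414 F1053
G01 X150.150 Y92.389 F1053
G01 X199.564 Y118.065 F1053
G01 X232.968 Y133.790 F1053
G01 X237.795 Y131.910 F1053
M5
G0 X145.607 Y52.521
M4 S939
G01 X157.524 Y50.198 F1053
G01 X167.764 Y57.520 F1053
G01 X177.095 Y69.972 F1053
G01 X186.288 Y83.038 F1053
G01 X196.112 Y92.203 F1053
G01 X207.337 Y92.952 F1053
M5
G0 X79.868 Y105.466
M4 S939
G01 X226.203 Y105.466 F1053
G01 X226.203 Y94.249 F1053
G01 X79.868 Y94.249 F1053
G01 X79.868 Y105.466 F1053
M5
G0 X0.000 Y0.000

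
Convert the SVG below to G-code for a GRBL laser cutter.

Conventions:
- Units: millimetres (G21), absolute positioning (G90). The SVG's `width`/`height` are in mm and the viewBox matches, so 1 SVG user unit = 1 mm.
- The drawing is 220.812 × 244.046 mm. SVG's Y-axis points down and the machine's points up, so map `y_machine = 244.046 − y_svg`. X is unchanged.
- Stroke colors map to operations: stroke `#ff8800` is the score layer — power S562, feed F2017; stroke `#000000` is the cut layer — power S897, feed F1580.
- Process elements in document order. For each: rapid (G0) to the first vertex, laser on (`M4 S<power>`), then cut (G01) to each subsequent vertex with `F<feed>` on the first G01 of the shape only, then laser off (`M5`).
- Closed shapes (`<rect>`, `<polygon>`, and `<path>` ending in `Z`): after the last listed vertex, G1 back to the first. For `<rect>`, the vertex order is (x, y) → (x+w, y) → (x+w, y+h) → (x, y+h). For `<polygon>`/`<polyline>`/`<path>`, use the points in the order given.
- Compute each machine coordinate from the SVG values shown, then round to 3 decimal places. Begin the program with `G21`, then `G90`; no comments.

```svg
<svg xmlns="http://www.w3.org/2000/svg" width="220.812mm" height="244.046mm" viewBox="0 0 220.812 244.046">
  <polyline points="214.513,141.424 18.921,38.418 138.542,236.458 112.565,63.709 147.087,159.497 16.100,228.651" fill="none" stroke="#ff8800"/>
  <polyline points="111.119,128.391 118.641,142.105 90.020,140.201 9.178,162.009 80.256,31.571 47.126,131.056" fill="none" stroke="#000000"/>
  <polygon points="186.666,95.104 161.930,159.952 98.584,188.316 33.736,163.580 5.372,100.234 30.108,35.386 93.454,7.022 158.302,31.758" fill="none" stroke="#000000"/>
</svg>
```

G21
G90
G0 X214.513 Y102.622
M4 S562
G01 X18.921 Y205.628 F2017
G01 X138.542 Y7.588
G01 X112.565 Y180.337
G01 X147.087 Y84.549
G01 X16.100 Y15.395
M5
G0 X111.119 Y115.655
M4 S897
G01 X118.641 Y101.941 F1580
G01 X90.020 Y103.845
G01 X9.178 Y82.037
G01 X80.256 Y212.475
G01 X47.126 Y112.990
M5
G0 X186.666 Y148.942
M4 S897
G01 X161.930 Y84.094 F1580
G01 X98.584 Y55.730
G01 X33.736 Y80.466
G01 X5.372 Y143.812
G01 X30.108 Y208.660
G01 X93.454 Y237.024
G01 X158.302 Y212.288
G01 X186.666 Y148.942
M5

Since the viewBox matches the mm dimensions, user units are millimetres directly. The only transform is the Y-flip y_m = 244.046 − y_svg.

Shape 1 is a open polyline drawn with `<polyline>`. Its stroke #ff8800 means score at S562, F2017. After flipping Y the toolpath is (214.513,102.622) → (18.921,205.628) → (138.542,7.588) → (112.565,180.337) → (147.087,84.549) → (16.100,15.395).

Shape 2 is a open polyline drawn with `<polyline>`. Its stroke #000000 means cut at S897, F1580. After flipping Y the toolpath is (111.119,115.655) → (118.641,101.941) → (90.020,103.845) → (9.178,82.037) → (80.256,212.475) → (47.126,112.990).

Shape 3 is a regular polygon drawn with `<polygon>`. Its stroke #000000 means cut at S897, F1580. After flipping Y the toolpath is (186.666,148.942) → (161.930,84.094) → (98.584,55.730) → (33.736,80.466) → (5.372,143.812) → (30.108,208.660) → (93.454,237.024) → (158.302,212.288) → (186.666,148.942), returning to the start.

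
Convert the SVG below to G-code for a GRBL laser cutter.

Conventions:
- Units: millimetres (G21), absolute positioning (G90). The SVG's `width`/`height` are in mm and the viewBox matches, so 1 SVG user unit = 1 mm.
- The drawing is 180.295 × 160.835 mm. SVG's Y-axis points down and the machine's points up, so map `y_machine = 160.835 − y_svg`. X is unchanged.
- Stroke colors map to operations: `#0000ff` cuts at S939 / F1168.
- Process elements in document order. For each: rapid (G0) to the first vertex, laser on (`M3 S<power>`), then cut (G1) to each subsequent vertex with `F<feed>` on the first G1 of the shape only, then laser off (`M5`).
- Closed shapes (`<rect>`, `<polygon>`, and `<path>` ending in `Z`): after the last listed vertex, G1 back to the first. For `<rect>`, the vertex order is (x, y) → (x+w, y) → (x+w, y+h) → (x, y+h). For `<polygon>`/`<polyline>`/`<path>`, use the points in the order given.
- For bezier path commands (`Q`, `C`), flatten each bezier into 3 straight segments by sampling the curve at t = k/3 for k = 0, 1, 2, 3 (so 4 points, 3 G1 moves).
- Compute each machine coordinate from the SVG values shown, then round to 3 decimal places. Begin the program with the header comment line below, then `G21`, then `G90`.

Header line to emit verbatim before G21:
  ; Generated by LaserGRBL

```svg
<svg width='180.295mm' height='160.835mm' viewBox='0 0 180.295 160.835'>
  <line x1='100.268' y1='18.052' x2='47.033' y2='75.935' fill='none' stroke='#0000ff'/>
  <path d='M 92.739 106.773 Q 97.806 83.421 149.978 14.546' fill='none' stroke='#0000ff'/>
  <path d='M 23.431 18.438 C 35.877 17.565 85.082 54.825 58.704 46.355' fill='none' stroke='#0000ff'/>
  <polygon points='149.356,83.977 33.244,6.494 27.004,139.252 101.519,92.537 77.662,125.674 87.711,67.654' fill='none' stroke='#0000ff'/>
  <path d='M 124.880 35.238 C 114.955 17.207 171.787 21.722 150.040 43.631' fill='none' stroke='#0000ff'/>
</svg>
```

; Generated by LaserGRBL
G21
G90
G0 X100.268 Y142.783
M3 S939
G1 X47.033 Y84.900 F1168
M5
G0 X92.739 Y54.062
M3 S939
G1 X101.351 Y74.688 F1168
G1 X120.431 Y105.430
G1 X149.978 Y146.289
M5
G0 X23.431 Y142.397
M3 S939
G1 X43.969 Y133.665 F1168
G1 X64.048 Y118.147
G1 X58.704 Y114.480
M5
G0 X149.356 Y76.858
M3 S939
G1 X33.244 Y154.341 F1168
G1 X27.004 Y21.583
G1 X101.519 Y68.298
G1 X77.662 Y35.161
G1 X87.711 Y93.181
G1 X149.356 Y76.858
M5
G0 X124.880 Y125.597
M3 S939
G1 X131.825 Y136.303 F1168
G1 X150.977 Y133.124
G1 X150.040 Y117.204
M5

Since the viewBox matches the mm dimensions, user units are millimetres directly. The only transform is the Y-flip y_m = 160.835 − y_svg.

Shape 1 is a line segment drawn with `<line>`. Its stroke #0000ff means cut at S939, F1168. After flipping Y the toolpath is (100.268,142.783) → (47.033,84.900).

Shape 2 is a quadratic bezier drawn with `<path>`. Its stroke #0000ff means cut at S939, F1168. After flipping Y the toolpath is (92.739,54.062) → (101.351,74.688) → (120.431,105.430) → (149.978,146.289).

Shape 3 is a cubic bezier drawn with `<path>`. Its stroke #0000ff means cut at S939, F1168. After flipping Y the toolpath is (23.431,142.397) → (43.969,133.665) → (64.048,118.147) → (58.704,114.480).

Shape 4 is a closed polygon drawn with `<polygon>`. Its stroke #0000ff means cut at S939, F1168. After flipping Y the toolpath is (149.356,76.858) → (33.244,154.341) → (27.004,21.583) → (101.519,68.298) → (77.662,35.161) → (87.711,93.181) → (149.356,76.858), returning to the start.

Shape 5 is a cubic bezier drawn with `<path>`. Its stroke #0000ff means cut at S939, F1168. After flipping Y the toolpath is (124.880,125.597) → (131.825,136.303) → (150.977,133.124) → (150.040,117.204).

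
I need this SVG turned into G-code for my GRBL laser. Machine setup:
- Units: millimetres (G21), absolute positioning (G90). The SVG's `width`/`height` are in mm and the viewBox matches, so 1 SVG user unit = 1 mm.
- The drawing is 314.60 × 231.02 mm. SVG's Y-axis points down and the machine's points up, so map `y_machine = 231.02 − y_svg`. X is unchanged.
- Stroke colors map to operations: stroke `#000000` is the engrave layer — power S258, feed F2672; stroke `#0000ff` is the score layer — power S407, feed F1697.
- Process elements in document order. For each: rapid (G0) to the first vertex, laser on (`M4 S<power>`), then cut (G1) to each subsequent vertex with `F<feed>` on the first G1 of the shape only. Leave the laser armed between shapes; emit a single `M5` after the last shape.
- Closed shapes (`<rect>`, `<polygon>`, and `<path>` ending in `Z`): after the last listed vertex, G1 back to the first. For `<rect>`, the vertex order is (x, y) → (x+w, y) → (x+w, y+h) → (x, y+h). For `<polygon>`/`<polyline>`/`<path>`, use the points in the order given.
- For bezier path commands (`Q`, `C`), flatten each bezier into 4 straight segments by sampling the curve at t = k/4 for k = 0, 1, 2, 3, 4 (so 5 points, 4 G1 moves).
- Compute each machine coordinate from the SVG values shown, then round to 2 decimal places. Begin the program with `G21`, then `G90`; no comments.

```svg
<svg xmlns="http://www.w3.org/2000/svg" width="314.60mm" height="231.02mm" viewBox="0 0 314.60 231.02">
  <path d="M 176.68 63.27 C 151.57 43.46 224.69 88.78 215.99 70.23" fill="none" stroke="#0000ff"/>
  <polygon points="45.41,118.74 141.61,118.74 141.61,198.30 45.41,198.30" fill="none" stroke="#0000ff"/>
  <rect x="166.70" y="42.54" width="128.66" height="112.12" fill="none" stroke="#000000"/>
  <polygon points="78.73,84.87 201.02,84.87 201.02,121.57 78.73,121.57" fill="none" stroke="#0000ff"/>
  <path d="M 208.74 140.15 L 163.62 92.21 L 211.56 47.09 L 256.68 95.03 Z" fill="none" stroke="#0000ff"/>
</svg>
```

G21
G90
G0 X176.68 Y167.75
M4 S407
G1 X173.45 Y172.41 F1697
G1 X190.18 Y164.74
G1 X209.99 Y156.84
G1 X215.99 Y160.79
G0 X45.41 Y112.28
M4 S407
G1 X141.61 Y112.28 F1697
G1 X141.61 Y32.72
G1 X45.41 Y32.72
G1 X45.41 Y112.28
G0 X166.70 Y188.48
M4 S258
G1 X295.36 Y188.48 F2672
G1 X295.36 Y76.36
G1 X166.70 Y76.36
G1 X166.70 Y188.48
G0 X78.73 Y146.15
M4 S407
G1 X201.02 Y146.15 F1697
G1 X201.02 Y109.45
G1 X78.73 Y109.45
G1 X78.73 Y146.15
G0 X208.74 Y90.87
M4 S407
G1 X163.62 Y138.81 F1697
G1 X211.56 Y183.93
G1 X256.68 Y135.99
G1 X208.74 Y90.87
M5

viewBox `0 0 314.60 231.02` with mm width/height → 1 unit = 1 mm. Flip: y_m = 231.02 − y_svg.

**Shape 1** — `<path>` cubic bezier, stroke `#0000ff` → score (S407, F1697). Control points (SVG): P0=(176.68,63.27), P1=(151.57,43.46), P2=(224.69,88.78), P3=(215.99,70.23); sampled at t=k/4. Machine vertices: (176.68,167.75) → (173.45,172.41) → (190.18,164.74) → (209.99,156.84) → (215.99,160.79). Open path.

**Shape 2** — `<polygon>` rectangle, stroke `#0000ff` → score (S407, F1697). Machine vertices: (45.41,112.28) → (141.61,112.28) → (141.61,32.72) → (45.41,32.72) → (45.41,112.28). Closed: final G1 returns to the first vertex.

**Shape 3** — `<rect>` rectangle, stroke `#000000` → engrave (S258, F2672). Machine vertices: (166.70,188.48) → (295.36,188.48) → (295.36,76.36) → (166.70,76.36) → (166.70,188.48). Closed: final G1 returns to the first vertex.

**Shape 4** — `<polygon>` rectangle, stroke `#0000ff` → score (S407, F1697). Machine vertices: (78.73,146.15) → (201.02,146.15) → (201.02,109.45) → (78.73,109.45) → (78.73,146.15). Closed: final G1 returns to the first vertex.

**Shape 5** — `<path>` regular polygon, stroke `#0000ff` → score (S407, F1697). Machine vertices: (208.74,90.87) → (163.62,138.81) → (211.56,183.93) → (256.68,135.99) → (208.74,90.87). Closed: final G1 returns to the first vertex.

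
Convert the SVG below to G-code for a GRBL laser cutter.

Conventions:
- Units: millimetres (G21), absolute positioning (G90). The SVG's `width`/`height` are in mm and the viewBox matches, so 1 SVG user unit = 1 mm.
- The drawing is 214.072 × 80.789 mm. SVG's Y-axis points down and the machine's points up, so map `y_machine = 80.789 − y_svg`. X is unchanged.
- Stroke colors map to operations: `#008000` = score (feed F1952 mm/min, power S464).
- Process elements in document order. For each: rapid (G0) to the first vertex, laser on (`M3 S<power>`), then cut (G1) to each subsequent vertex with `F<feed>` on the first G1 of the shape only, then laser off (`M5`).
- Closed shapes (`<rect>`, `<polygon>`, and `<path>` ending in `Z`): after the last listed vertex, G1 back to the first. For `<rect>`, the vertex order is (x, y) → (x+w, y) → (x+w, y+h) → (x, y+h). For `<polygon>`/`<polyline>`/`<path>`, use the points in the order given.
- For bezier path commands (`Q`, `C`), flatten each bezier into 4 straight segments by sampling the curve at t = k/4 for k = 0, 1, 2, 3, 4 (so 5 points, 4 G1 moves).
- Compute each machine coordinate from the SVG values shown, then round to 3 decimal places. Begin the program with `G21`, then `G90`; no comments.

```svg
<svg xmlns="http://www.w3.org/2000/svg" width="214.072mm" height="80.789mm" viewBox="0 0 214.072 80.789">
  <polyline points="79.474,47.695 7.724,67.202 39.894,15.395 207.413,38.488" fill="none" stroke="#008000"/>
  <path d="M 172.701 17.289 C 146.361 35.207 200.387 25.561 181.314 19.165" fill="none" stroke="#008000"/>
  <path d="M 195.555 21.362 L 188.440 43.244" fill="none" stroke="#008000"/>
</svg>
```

Since the viewBox matches the mm dimensions, user units are millimetres directly. The only transform is the Y-flip y_m = 80.789 − y_svg.

Shape 1 is a open polyline drawn with `<polyline>`. Its stroke #008000 means score at S464, F1952. After flipping Y the toolpath is (79.474,33.094) → (7.724,13.587) → (39.894,65.394) → (207.413,42.301).

Shape 2 is a cubic bezier drawn with `<path>`. Its stroke #008000 means score at S464, F1952. After flipping Y the toolpath is (172.701,63.500) → (165.617,54.748) → (174.282,53.444) → (184.311,56.699) → (181.314,61.624).

Shape 3 is a line segment drawn with `<path>`. Its stroke #008000 means score at S464, F1952. After flipping Y the toolpath is (195.555,59.427) → (188.440,37.545).

G21
G90
G0 X79.474 Y33.094
M3 S464
G1 X7.724 Y13.587 F1952
G1 X39.894 Y65.394
G1 X207.413 Y42.301
M5
G0 X172.701 Y63.500
M3 S464
G1 X165.617 Y54.748 F1952
G1 X174.282 Y53.444
G1 X184.311 Y56.699
G1 X181.314 Y61.624
M5
G0 X195.555 Y59.427
M3 S464
G1 X188.440 Y37.545 F1952
M5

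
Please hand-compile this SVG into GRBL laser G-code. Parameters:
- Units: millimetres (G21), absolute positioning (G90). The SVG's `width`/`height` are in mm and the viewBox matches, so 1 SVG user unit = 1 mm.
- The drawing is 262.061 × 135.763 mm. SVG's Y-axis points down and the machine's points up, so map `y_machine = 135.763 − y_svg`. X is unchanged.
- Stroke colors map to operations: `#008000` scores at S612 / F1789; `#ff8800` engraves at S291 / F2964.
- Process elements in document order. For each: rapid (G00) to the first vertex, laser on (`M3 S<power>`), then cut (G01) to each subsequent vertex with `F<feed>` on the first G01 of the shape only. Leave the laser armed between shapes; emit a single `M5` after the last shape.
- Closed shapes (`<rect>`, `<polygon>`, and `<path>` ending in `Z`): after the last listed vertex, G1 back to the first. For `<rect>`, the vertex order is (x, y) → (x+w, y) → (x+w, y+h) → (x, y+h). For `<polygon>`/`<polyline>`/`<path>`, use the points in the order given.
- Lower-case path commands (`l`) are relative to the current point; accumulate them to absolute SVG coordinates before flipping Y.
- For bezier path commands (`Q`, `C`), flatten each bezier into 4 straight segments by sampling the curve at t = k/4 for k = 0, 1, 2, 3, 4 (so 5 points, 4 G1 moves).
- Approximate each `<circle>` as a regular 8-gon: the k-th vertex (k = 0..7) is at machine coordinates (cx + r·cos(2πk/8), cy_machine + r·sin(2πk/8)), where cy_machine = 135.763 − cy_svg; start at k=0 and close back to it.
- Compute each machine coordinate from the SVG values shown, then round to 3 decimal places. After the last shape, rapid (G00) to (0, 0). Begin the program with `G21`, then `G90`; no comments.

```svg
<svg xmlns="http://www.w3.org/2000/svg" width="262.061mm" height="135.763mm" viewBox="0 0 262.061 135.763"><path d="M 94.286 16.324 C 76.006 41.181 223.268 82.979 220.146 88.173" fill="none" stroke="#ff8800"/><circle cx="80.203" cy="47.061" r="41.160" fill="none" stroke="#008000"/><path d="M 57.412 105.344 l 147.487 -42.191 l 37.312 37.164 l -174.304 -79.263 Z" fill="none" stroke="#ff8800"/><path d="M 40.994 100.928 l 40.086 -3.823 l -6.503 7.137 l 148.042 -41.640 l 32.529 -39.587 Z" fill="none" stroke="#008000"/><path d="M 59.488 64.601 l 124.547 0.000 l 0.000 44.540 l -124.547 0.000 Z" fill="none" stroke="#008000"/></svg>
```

Since the viewBox matches the mm dimensions, user units are millimetres directly. The only transform is the Y-flip y_m = 135.763 − y_svg.

Shape 1 is a cubic bezier drawn with `<path>`. Its stroke #ff8800 means engrave at S291, F2964. After flipping Y the toolpath is (94.286,119.439) → (106.679,98.456) → (151.532,76.141) → (199.227,57.512) → (220.146,47.590).

Shape 2 is a circle drawn with `<circle>`. Its stroke #008000 means score at S612, F1789. After flipping Y the toolpath is (121.363,88.702) → (109.308,117.807) → (80.203,129.862) → (51.098,117.807) → (39.043,88.702) → (51.098,59.597) → (80.203,47.542) → (109.308,59.597) → (121.363,88.702), returning to the start.

Shape 3 is a closed polygon drawn with `<path>`. Its stroke #ff8800 means engrave at S291, F2964. After flipping Y the toolpath is (57.412,30.419) → (204.899,72.610) → (242.211,35.446) → (67.907,114.709) → (57.412,30.419), returning to the start.

Shape 4 is a closed polygon drawn with `<path>`. Its stroke #008000 means score at S612, F1789. After flipping Y the toolpath is (40.994,34.835) → (81.080,38.658) → (74.577,31.521) → (222.619,73.161) → (255.148,112.748) → (40.994,34.835), returning to the start.

Shape 5 is a rectangle drawn with `<path>`. Its stroke #008000 means score at S612, F1789. After flipping Y the toolpath is (59.488,71.162) → (184.035,71.162) → (184.035,26.622) → (59.488,26.622) → (59.488,71.162), returning to the start.

G21
G90
G00 X94.286 Y119.439
M3 S291
G01 X106.679 Y98.456 F2964
G01 X151.532 Y76.141
G01 X199.227 Y57.512
G01 X220.146 Y47.590
G00 X121.363 Y88.702
M3 S612
G01 X109.308 Y117.807 F1789
G01 X80.203 Y129.862
G01 X51.098 Y117.807
G01 X39.043 Y88.702
G01 X51.098 Y59.597
G01 X80.203 Y47.542
G01 X109.308 Y59.597
G01 X121.363 Y88.702
G00 X57.412 Y30.419
M3 S291
G01 X204.899 Y72.610 F2964
G01 X242.211 Y35.446
G01 X67.907 Y114.709
G01 X57.412 Y30.419
G00 X40.994 Y34.835
M3 S612
G01 X81.080 Y38.658 F1789
G01 X74.577 Y31.521
G01 X222.619 Y73.161
G01 X255.148 Y112.748
G01 X40.994 Y34.835
G00 X59.488 Y71.162
M3 S612
G01 X184.035 Y71.162 F1789
G01 X184.035 Y26.622
G01 X59.488 Y26.622
G01 X59.488 Y71.162
M5
G00 X0.000 Y0.000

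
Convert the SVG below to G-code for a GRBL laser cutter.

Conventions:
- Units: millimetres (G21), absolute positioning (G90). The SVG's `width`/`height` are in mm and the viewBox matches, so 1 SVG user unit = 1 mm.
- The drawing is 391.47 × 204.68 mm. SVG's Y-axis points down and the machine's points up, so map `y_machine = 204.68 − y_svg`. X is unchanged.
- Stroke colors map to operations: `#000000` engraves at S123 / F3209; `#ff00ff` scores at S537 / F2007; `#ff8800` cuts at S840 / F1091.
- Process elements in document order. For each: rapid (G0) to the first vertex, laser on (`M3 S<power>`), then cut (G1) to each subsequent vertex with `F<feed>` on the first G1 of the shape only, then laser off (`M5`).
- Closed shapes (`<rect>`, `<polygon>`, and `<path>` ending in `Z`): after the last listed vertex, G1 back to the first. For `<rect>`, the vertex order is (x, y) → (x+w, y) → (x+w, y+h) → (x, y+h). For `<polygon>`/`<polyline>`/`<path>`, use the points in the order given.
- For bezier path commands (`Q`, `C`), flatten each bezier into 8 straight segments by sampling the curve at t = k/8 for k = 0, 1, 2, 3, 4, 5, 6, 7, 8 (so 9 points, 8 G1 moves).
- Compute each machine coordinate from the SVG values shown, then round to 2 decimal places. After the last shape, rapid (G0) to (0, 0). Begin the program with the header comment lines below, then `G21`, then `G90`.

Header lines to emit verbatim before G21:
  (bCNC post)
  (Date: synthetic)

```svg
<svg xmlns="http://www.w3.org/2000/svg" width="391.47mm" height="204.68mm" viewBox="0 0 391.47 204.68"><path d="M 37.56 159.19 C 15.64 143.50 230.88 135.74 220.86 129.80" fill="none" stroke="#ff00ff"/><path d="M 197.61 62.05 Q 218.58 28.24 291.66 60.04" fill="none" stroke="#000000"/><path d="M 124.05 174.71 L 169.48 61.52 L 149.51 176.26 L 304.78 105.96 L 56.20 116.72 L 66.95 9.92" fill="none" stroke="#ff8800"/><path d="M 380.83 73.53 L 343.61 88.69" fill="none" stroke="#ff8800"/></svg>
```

(bCNC post)
(Date: synthetic)
G21
G90
G0 X37.56 Y45.49
M3 S537
G1 X39.55 Y51.01 F2007
G1 X58.36 Y55.87
G1 X88.57 Y60.12
G1 X124.75 Y63.84
G1 X161.49 Y67.11
G1 X193.36 Y69.99
G1 X214.96 Y72.56
G1 X220.86 Y74.88
M5
G0 X197.61 Y142.63
M3 S123
G1 X203.67 Y150.06 F3209
G1 X211.35 Y155.43
G1 X220.67 Y158.76
G1 X231.61 Y160.04
G1 X244.18 Y159.26
G1 X258.38 Y156.44
G1 X274.20 Y151.56
G1 X291.66 Y144.64
M5
G0 X124.05 Y29.97
M3 S840
G1 X169.48 Y143.16 F1091
G1 X149.51 Y28.42
G1 X304.78 Y98.72
G1 X56.20 Y87.96
G1 X66.95 Y194.76
M5
G0 X380.83 Y131.15
M3 S840
G1 X343.61 Y115.99 F1091
M5
G0 X0.00 Y0.00

viewBox `0 0 391.47 204.68` with mm width/height → 1 unit = 1 mm. Flip: y_m = 204.68 − y_svg.

**Shape 1** — `<path>` cubic bezier, stroke `#ff00ff` → score (S537, F2007). Control points (SVG): P0=(37.56,159.19), P1=(15.64,143.50), P2=(230.88,135.74), P3=(220.86,129.80); sampled at t=k/8. Machine vertices: (37.56,45.49) → (39.55,51.01) → (58.36,55.87) → (88.57,60.12) → (124.75,63.84) → (161.49,67.11) → (193.36,69.99) → (214.96,72.56) → (220.86,74.88). Open path.

**Shape 2** — `<path>` quadratic bezier, stroke `#000000` → engrave (S123, F3209). Control points (SVG): P0=(197.61,62.05), P1=(218.58,28.24), P2=(291.66,60.04); sampled at t=k/8. Machine vertices: (197.61,142.63) → (203.67,150.06) → (211.35,155.43) → (220.67,158.76) → (231.61,160.04) → (244.18,159.26) → (258.38,156.44) → (274.20,151.56) → (291.66,144.64). Open path.

**Shape 3** — `<path>` open polyline, stroke `#ff8800` → cut (S840, F1091). Machine vertices: (124.05,29.97) → (169.48,143.16) → (149.51,28.42) → (304.78,98.72) → (56.20,87.96) → (66.95,194.76). Open path.

**Shape 4** — `<path>` line segment, stroke `#ff8800` → cut (S840, F1091). Machine vertices: (380.83,131.15) → (343.61,115.99). Open path.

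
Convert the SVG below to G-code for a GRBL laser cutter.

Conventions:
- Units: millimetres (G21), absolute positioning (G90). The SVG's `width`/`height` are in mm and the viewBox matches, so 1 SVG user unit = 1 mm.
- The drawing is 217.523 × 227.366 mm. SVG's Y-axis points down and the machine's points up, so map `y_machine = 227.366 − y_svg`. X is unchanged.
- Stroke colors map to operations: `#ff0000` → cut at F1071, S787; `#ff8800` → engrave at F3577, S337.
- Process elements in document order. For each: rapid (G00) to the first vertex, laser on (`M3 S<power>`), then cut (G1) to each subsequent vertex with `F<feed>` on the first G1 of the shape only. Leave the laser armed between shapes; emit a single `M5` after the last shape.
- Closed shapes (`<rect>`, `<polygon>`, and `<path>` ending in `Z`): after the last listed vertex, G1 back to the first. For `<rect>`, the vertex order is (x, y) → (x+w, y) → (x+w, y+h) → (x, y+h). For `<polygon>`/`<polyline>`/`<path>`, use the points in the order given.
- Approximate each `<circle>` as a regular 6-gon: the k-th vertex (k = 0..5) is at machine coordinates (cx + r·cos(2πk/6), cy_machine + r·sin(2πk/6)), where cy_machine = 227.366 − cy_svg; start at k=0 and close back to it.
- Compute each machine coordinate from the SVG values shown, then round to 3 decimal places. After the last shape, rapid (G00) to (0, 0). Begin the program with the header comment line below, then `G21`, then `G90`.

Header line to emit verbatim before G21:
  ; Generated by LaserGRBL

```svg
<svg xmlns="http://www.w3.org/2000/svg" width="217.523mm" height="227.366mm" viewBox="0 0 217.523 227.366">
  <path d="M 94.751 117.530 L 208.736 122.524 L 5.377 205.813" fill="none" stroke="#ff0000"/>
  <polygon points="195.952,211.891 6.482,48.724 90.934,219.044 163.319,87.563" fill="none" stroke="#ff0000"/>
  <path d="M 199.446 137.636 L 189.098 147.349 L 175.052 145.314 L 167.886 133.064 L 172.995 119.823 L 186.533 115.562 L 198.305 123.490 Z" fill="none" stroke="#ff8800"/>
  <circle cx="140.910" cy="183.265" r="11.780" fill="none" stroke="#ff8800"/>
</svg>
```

; Generated by LaserGRBL
G21
G90
G00 X94.751 Y109.836
M3 S787
G1 X208.736 Y104.842 F1071
G1 X5.377 Y21.553
G00 X195.952 Y15.475
M3 S787
G1 X6.482 Y178.642 F1071
G1 X90.934 Y8.322
G1 X163.319 Y139.803
G1 X195.952 Y15.475
G00 X199.446 Y89.730
M3 S337
G1 X189.098 Y80.017 F3577
G1 X175.052 Y82.052
G1 X167.886 Y94.302
G1 X172.995 Y107.543
G1 X186.533 Y111.804
G1 X198.305 Y103.876
G1 X199.446 Y89.730
G00 X152.690 Y44.101
M3 S337
G1 X146.800 Y54.303 F3577
G1 X135.020 Y54.303
G1 X129.130 Y44.101
G1 X135.020 Y33.899
G1 X146.800 Y33.899
G1 X152.690 Y44.101
M5
G00 X0.000 Y0.000

1 u = 1 mm; y_m = 227.366 − y.

[1] `<path>` open polyline, #ff0000→cut S787 F1071: (94.751,109.836) → (208.736,104.842) → (5.377,21.553)

[2] `<polygon>` closed polygon, #ff0000→cut S787 F1071: (195.952,15.475) → (6.482,178.642) → (90.934,8.322) → (163.319,139.803) → (195.952,15.475) (closed)

[3] `<path>` regular polygon, #ff8800→engrave S337 F3577: (199.446,89.730) → (189.098,80.017) → (175.052,82.052) → (167.886,94.302) → (172.995,107.543) → (186.533,111.804) → (198.305,103.876) → (199.446,89.730) (closed)

[4] `<circle>` circle, #ff8800→engrave S337 F3577: (152.690,44.101) → (146.800,54.303) → (135.020,54.303) → (129.130,44.101) → (135.020,33.899) → (146.800,33.899) → (152.690,44.101) (closed)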